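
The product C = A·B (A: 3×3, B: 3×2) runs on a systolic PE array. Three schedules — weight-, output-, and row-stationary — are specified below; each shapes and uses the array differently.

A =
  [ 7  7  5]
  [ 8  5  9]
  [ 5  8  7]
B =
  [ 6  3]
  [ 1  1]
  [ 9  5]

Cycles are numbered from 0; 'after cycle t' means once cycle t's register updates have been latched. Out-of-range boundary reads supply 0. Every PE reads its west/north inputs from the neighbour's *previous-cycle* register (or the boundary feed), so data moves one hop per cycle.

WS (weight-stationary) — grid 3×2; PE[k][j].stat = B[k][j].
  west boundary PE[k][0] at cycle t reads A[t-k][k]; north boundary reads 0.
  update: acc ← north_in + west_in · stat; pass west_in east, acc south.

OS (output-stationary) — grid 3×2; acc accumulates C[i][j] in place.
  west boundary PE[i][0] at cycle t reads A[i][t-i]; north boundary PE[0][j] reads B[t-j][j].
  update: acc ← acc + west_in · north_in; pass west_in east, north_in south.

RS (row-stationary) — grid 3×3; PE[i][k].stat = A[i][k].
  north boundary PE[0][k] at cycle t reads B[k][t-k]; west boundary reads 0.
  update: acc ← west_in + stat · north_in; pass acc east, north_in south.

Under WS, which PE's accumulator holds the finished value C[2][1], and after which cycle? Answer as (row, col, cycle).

(row, col, cycle) = (2, 1, 5)

WS: C[2][1] accumulates in PE[2][1]:
  after 0 — PE[2][1] acc=0, pass-E 0, pass-S 0
  after 1 — PE[2][1] acc=0, pass-E 0, pass-S 0
  after 2 — PE[2][1] acc=0, pass-E 0, pass-S 0
  after 3 — PE[2][1] acc=53, pass-E 5, pass-S 53
  after 4 — PE[2][1] acc=74, pass-E 9, pass-S 74
  after 5 — PE[2][1] acc=58, pass-E 7, pass-S 58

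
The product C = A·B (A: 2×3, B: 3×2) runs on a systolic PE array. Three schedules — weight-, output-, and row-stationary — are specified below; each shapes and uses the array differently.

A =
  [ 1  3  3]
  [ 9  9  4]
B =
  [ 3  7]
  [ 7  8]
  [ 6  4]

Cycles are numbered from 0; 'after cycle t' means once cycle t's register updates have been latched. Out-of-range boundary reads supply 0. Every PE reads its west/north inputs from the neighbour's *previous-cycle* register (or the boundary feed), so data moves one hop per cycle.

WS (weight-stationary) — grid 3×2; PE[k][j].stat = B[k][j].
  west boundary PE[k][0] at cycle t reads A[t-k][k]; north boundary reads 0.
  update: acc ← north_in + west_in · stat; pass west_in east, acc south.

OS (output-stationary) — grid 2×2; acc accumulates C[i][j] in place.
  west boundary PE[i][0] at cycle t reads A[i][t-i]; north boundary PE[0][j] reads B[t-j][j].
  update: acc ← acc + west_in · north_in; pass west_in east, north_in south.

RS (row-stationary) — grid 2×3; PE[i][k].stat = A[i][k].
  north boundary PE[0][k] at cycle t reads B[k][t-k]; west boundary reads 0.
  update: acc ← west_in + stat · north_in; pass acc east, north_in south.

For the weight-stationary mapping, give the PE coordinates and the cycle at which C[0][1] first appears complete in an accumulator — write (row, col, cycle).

(row, col, cycle) = (2, 1, 3)

WS: C[0][1] accumulates in PE[2][1]:
  @0  [2,1]  acc 0  |  →0  ↓0
  @1  [2,1]  acc 0  |  →0  ↓0
  @2  [2,1]  acc 0  |  →0  ↓0
  @3  [2,1]  acc 43  |  →3  ↓43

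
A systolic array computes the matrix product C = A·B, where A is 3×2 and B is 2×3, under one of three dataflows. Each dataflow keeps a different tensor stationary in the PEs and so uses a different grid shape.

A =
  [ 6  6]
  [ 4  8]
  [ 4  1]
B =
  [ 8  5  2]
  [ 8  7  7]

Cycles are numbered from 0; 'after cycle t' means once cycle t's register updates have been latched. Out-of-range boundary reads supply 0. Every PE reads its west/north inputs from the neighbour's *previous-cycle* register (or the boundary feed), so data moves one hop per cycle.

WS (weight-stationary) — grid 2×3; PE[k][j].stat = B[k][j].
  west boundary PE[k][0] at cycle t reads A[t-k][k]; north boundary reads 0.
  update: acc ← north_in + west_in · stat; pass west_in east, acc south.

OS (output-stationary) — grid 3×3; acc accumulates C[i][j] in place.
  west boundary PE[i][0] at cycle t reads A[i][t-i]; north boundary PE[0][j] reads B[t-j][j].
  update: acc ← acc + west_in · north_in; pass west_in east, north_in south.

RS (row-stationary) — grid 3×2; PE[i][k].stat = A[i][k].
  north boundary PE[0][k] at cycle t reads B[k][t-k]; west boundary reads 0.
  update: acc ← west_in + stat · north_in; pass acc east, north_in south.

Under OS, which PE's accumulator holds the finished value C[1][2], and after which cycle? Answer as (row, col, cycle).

(row, col, cycle) = (1, 2, 4)

Under OS, C[1][2] lands at PE[1][2]:
  c0 r1c2: 0 / 0 / 0
  c1 r1c2: 0 / 0 / 0
  c2 r1c2: 0 / 0 / 0
  c3 r1c2: 8 / 4 / 2
  c4 r1c2: 64 / 8 / 7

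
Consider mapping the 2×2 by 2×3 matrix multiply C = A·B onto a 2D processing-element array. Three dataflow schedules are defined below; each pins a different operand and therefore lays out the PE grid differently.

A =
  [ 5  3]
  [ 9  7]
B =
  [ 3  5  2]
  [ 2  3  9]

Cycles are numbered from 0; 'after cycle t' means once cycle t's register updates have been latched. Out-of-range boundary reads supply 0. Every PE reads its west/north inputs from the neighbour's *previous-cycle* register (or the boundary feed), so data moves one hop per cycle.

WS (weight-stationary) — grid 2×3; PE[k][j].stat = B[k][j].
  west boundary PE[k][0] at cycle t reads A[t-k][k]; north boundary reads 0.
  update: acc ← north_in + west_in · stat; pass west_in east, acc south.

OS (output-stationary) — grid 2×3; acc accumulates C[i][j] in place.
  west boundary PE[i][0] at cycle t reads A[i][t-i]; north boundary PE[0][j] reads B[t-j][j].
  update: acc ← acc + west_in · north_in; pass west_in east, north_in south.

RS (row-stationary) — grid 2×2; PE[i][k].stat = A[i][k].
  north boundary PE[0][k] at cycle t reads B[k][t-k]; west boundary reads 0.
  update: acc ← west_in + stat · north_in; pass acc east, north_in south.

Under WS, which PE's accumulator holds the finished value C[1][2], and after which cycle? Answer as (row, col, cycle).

WS — PE[1][2] is where C[1][2] collects:
  step 0 · PE1,2: acc=0; fwd→0 fwd↓0
  step 1 · PE1,2: acc=0; fwd→0 fwd↓0
  step 2 · PE1,2: acc=0; fwd→0 fwd↓0
  step 3 · PE1,2: acc=37; fwd→3 fwd↓37
  step 4 · PE1,2: acc=81; fwd→7 fwd↓81

(row, col, cycle) = (1, 2, 4)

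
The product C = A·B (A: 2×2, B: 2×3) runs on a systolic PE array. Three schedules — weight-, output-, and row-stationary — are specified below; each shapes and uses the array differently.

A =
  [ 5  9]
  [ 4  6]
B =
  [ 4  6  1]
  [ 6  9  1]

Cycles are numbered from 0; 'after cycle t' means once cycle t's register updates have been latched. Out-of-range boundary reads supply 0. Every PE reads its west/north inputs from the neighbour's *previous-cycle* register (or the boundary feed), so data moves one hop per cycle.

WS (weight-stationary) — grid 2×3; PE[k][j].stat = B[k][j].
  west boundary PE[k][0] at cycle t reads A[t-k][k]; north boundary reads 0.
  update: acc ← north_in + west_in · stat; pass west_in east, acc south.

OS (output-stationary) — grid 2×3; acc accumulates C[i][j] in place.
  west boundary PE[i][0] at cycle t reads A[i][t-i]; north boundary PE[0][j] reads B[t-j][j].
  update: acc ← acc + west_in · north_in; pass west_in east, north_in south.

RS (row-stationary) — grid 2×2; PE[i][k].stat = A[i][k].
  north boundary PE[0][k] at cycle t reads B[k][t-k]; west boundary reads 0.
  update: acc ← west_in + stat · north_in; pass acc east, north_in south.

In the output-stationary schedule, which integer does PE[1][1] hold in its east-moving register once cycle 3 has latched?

register = 6

OS 2×3: PE[1][1] cycle-by-cycle (with neighbour feeds):
  step 0 · PE0,1: acc=0; fwd→0 fwd↓0
  step 0 · PE1,0: acc=0; fwd→0 fwd↓0
  step 0 · PE1,1: acc=0; fwd→0 fwd↓0
  step 1 · PE0,1: acc=30; fwd→5 fwd↓6
  step 1 · PE1,0: acc=16; fwd→4 fwd↓4
  step 1 · PE1,1: acc=0; fwd→0 fwd↓0
  step 2 · PE0,1: acc=111; fwd→9 fwd↓9
  step 2 · PE1,0: acc=52; fwd→6 fwd↓6
  step 2 · PE1,1: acc=24; fwd→4 fwd↓6
  step 3 · PE0,1: acc=111; fwd→0 fwd↓0
  step 3 · PE1,0: acc=52; fwd→0 fwd↓0
  step 3 · PE1,1: acc=78; fwd→6 fwd↓9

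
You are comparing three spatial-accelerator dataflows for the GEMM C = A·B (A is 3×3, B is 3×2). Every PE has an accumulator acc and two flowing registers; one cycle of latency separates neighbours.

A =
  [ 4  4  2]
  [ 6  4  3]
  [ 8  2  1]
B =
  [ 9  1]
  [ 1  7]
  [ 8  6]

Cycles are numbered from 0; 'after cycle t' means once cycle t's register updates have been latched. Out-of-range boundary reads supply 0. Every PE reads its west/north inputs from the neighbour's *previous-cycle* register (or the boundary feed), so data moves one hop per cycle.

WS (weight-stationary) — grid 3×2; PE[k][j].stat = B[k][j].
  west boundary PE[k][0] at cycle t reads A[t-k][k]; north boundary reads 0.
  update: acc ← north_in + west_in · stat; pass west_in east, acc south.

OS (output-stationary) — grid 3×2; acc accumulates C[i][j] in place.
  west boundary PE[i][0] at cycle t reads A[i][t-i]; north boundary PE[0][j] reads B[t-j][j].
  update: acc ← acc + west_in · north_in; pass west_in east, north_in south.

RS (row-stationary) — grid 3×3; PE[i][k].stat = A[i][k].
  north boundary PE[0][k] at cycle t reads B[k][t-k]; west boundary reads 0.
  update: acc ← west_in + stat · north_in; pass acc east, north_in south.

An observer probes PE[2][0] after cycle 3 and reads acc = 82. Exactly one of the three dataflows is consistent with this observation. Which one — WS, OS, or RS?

dataflow = WS

WS (3×2 grid), PE[2][0]:
  step 0 · PE2,0: acc=0; fwd→0 fwd↓0
  step 1 · PE2,0: acc=0; fwd→0 fwd↓0
  step 2 · PE2,0: acc=56; fwd→2 fwd↓56
  step 3 · PE2,0: acc=82; fwd→3 fwd↓82
OS (3×2 grid), PE[2][0]:
  step 0 · PE2,0: acc=0; fwd→0 fwd↓0
  step 1 · PE2,0: acc=0; fwd→0 fwd↓0
  step 2 · PE2,0: acc=72; fwd→8 fwd↓9
  step 3 · PE2,0: acc=74; fwd→2 fwd↓1
RS (3×3 grid), PE[2][0]:
  step 0 · PE2,0: acc=0; fwd→0 fwd↓0
  step 1 · PE2,0: acc=0; fwd→0 fwd↓0
  step 2 · PE2,0: acc=72; fwd→72 fwd↓9
  step 3 · PE2,0: acc=8; fwd→8 fwd↓1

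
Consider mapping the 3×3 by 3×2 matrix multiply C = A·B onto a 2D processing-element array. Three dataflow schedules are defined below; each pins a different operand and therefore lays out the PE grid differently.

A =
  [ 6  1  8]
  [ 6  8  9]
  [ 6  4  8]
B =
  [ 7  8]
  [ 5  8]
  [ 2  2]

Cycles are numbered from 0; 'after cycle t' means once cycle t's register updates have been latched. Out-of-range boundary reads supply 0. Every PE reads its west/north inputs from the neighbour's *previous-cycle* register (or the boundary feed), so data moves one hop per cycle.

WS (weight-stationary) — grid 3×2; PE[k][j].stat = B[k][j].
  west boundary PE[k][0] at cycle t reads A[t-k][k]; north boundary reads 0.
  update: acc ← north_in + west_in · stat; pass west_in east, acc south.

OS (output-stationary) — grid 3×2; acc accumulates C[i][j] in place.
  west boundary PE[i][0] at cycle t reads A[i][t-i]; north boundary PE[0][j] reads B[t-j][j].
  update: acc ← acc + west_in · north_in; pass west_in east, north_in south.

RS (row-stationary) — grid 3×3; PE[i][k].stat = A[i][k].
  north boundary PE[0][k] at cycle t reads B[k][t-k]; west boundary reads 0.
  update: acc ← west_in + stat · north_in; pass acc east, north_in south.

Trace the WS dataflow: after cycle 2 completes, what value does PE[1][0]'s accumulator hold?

WS 3×2: PE[1][0] cycle-by-cycle (with neighbour feeds):
  step 0 · PE0,0: acc=42; fwd→6 fwd↓42
  step 0 · PE1,0: acc=0; fwd→0 fwd↓0
  step 1 · PE0,0: acc=42; fwd→6 fwd↓42
  step 1 · PE1,0: acc=47; fwd→1 fwd↓47
  step 2 · PE0,0: acc=42; fwd→6 fwd↓42
  step 2 · PE1,0: acc=82; fwd→8 fwd↓82

PE[1][0].acc = 82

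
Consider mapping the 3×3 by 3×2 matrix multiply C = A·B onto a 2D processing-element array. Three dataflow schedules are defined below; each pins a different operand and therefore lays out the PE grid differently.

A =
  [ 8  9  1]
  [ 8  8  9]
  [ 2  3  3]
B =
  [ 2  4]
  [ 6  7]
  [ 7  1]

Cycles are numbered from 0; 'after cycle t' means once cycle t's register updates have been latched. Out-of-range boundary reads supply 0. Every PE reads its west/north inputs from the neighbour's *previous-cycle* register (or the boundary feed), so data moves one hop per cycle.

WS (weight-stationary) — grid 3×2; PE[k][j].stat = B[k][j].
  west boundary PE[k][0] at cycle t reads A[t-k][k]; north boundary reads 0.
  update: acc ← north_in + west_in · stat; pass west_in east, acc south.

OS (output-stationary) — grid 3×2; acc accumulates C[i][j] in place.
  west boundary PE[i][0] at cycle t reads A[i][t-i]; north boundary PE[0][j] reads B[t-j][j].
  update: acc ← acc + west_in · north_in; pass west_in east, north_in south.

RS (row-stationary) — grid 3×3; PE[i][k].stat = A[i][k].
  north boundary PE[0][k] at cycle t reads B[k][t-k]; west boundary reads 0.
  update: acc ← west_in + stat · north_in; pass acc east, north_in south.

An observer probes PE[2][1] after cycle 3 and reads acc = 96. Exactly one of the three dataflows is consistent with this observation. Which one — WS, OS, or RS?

Under WS (3×2), PE[2][1]:
  t=0 PE[2][1]: acc=0 h=0 v=0
  t=1 PE[2][1]: acc=0 h=0 v=0
  t=2 PE[2][1]: acc=0 h=0 v=0
  t=3 PE[2][1]: acc=96 h=1 v=96
Under OS (3×2), PE[2][1]:
  t=0 PE[2][1]: acc=0 h=0 v=0
  t=1 PE[2][1]: acc=0 h=0 v=0
  t=2 PE[2][1]: acc=0 h=0 v=0
  t=3 PE[2][1]: acc=8 h=2 v=4
Under RS (3×3), PE[2][1]:
  t=0 PE[2][1]: acc=0 h=0 v=0
  t=1 PE[2][1]: acc=0 h=0 v=0
  t=2 PE[2][1]: acc=0 h=0 v=0
  t=3 PE[2][1]: acc=22 h=22 v=6

dataflow = WS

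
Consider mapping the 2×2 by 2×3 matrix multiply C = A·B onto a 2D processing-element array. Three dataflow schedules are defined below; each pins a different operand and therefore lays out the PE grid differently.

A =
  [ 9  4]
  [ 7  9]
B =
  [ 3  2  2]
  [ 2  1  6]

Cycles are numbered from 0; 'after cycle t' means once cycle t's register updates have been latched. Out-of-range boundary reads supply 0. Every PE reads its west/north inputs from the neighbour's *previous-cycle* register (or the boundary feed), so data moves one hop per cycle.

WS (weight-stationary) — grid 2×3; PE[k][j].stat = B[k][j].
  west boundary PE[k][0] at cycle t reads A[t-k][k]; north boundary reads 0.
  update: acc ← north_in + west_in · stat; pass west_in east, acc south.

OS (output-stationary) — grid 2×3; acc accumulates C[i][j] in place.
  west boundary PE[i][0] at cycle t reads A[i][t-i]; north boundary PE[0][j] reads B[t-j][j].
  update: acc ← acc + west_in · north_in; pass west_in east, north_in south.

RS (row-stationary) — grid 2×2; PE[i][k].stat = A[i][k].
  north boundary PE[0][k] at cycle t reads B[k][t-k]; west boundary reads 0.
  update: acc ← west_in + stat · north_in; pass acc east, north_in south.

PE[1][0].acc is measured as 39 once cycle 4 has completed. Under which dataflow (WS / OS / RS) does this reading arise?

dataflow = OS

WS (2×3 grid), PE[1][0]:
  @0  [1,0]  acc 0  |  →0  ↓0
  @1  [1,0]  acc 35  |  →4  ↓35
  @2  [1,0]  acc 39  |  →9  ↓39
  @3  [1,0]  acc 0  |  →0  ↓0
  @4  [1,0]  acc 0  |  →0  ↓0
OS (2×3 grid), PE[1][0]:
  @0  [1,0]  acc 0  |  →0  ↓0
  @1  [1,0]  acc 21  |  →7  ↓3
  @2  [1,0]  acc 39  |  →9  ↓2
  @3  [1,0]  acc 39  |  →0  ↓0
  @4  [1,0]  acc 39  |  →0  ↓0
RS (2×2 grid), PE[1][0]:
  @0  [1,0]  acc 0  |  →0  ↓0
  @1  [1,0]  acc 21  |  →21  ↓3
  @2  [1,0]  acc 14  |  →14  ↓2
  @3  [1,0]  acc 14  |  →14  ↓2
  @4  [1,0]  acc 0  |  →0  ↓0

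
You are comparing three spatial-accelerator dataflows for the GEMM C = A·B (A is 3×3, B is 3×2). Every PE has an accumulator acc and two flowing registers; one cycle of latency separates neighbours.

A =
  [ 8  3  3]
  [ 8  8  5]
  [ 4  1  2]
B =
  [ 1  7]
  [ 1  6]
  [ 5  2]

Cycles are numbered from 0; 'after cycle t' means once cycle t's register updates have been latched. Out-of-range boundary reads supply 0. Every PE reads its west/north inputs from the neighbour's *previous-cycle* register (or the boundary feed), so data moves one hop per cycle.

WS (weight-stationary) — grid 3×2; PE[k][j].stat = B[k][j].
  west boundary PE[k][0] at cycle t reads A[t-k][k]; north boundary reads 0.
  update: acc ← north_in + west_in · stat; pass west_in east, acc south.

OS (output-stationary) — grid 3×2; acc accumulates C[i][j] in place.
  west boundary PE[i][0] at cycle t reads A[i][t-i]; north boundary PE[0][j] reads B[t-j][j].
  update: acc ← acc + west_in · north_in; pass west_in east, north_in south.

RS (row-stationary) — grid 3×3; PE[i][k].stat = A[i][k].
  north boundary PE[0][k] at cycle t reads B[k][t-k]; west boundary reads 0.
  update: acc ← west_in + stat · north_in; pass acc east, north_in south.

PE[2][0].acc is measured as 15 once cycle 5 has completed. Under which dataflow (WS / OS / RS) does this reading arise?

WS (3×2 grid), PE[2][0]:
  t=0 PE[2][0]: acc=0 h=0 v=0
  t=1 PE[2][0]: acc=0 h=0 v=0
  t=2 PE[2][0]: acc=26 h=3 v=26
  t=3 PE[2][0]: acc=41 h=5 v=41
  t=4 PE[2][0]: acc=15 h=2 v=15
  t=5 PE[2][0]: acc=0 h=0 v=0
OS (3×2 grid), PE[2][0]:
  t=0 PE[2][0]: acc=0 h=0 v=0
  t=1 PE[2][0]: acc=0 h=0 v=0
  t=2 PE[2][0]: acc=4 h=4 v=1
  t=3 PE[2][0]: acc=5 h=1 v=1
  t=4 PE[2][0]: acc=15 h=2 v=5
  t=5 PE[2][0]: acc=15 h=0 v=0
RS (3×3 grid), PE[2][0]:
  t=0 PE[2][0]: acc=0 h=0 v=0
  t=1 PE[2][0]: acc=0 h=0 v=0
  t=2 PE[2][0]: acc=4 h=4 v=1
  t=3 PE[2][0]: acc=28 h=28 v=7
  t=4 PE[2][0]: acc=0 h=0 v=0
  t=5 PE[2][0]: acc=0 h=0 v=0

dataflow = OS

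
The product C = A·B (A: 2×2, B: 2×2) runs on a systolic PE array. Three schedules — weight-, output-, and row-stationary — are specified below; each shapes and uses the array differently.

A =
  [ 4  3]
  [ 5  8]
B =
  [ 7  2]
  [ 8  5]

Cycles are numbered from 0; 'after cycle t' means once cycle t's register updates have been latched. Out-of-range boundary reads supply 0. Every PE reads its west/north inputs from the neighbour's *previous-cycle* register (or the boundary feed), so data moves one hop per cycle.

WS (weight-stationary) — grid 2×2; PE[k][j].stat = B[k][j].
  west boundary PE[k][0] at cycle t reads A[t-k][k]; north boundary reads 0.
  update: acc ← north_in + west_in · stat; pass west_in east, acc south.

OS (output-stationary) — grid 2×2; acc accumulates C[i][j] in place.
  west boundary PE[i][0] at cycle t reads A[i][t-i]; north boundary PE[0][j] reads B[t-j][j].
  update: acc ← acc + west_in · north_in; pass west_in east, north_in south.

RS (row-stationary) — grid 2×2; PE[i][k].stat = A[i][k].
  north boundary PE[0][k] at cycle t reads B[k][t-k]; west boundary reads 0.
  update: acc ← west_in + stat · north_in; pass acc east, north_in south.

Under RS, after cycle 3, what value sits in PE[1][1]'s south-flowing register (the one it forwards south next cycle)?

register = 5

RS (2×2). Following PE[1][1] plus its west/north inputs:
  cycle 0: PE[0][1] → acc 0, east 0, south 0
  cycle 0: PE[1][0] → acc 0, east 0, south 0
  cycle 0: PE[1][1] → acc 0, east 0, south 0
  cycle 1: PE[0][1] → acc 52, east 52, south 8
  cycle 1: PE[1][0] → acc 35, east 35, south 7
  cycle 1: PE[1][1] → acc 0, east 0, south 0
  cycle 2: PE[0][1] → acc 23, east 23, south 5
  cycle 2: PE[1][0] → acc 10, east 10, south 2
  cycle 2: PE[1][1] → acc 99, east 99, south 8
  cycle 3: PE[0][1] → acc 0, east 0, south 0
  cycle 3: PE[1][0] → acc 0, east 0, south 0
  cycle 3: PE[1][1] → acc 50, east 50, south 5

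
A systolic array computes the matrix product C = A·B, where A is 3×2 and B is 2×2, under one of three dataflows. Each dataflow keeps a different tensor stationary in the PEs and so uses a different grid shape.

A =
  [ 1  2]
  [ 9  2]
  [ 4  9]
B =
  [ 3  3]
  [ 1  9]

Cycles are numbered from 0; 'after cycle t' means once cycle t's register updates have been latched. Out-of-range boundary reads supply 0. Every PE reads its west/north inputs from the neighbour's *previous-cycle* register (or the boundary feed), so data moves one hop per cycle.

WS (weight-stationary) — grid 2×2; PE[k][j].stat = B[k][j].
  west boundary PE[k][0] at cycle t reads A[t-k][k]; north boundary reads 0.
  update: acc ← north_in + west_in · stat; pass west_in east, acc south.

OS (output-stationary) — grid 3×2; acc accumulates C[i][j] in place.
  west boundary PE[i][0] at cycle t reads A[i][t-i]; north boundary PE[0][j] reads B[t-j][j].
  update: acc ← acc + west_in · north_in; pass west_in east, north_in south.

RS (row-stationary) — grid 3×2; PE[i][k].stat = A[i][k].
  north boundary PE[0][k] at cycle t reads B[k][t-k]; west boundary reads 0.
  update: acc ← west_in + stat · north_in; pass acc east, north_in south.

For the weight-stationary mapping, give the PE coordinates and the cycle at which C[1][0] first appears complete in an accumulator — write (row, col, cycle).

Under WS, C[1][0] lands at PE[1][0]:
  [0] (1,0) acc=0 (h:0 v:0)
  [1] (1,0) acc=5 (h:2 v:5)
  [2] (1,0) acc=29 (h:2 v:29)

(row, col, cycle) = (1, 0, 2)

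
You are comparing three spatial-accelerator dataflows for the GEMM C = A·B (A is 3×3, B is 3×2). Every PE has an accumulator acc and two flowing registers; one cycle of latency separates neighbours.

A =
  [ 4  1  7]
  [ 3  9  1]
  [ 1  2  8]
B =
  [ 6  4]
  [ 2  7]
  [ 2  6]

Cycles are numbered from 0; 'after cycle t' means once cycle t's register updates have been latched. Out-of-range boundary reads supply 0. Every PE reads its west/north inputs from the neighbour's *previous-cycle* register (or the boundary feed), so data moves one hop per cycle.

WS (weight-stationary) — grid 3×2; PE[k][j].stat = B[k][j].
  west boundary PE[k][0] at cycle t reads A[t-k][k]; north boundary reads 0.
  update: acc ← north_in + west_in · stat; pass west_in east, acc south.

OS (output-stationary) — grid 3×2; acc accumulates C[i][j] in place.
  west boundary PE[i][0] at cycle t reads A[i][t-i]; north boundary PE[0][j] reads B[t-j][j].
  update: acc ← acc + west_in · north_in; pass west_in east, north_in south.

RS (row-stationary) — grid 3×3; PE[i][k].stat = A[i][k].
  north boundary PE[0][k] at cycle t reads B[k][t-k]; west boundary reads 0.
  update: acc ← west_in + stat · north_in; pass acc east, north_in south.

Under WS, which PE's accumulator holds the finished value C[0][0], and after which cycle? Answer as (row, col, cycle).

(row, col, cycle) = (2, 0, 2)

WS — PE[2][0] is where C[0][0] collects:
  @0  [2,0]  acc 0  |  →0  ↓0
  @1  [2,0]  acc 0  |  →0  ↓0
  @2  [2,0]  acc 40  |  →7  ↓40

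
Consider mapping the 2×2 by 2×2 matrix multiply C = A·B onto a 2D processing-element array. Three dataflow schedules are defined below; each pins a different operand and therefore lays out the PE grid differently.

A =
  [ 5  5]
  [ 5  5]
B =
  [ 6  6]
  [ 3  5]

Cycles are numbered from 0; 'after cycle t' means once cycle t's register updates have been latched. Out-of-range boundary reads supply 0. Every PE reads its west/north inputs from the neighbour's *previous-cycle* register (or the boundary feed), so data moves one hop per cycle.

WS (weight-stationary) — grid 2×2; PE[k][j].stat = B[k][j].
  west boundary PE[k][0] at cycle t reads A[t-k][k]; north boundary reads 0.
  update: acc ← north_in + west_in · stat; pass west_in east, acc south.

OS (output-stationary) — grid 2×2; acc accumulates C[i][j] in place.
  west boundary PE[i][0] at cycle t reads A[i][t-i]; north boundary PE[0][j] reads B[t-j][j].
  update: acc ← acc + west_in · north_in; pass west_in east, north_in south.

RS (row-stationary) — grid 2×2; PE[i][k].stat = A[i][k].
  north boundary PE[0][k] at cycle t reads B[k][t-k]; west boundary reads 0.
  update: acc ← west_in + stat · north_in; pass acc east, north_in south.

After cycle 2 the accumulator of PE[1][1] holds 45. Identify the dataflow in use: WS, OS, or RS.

WS (2×2 grid), PE[1][1]:
  t=0 PE[1][1]: acc=0 h=0 v=0
  t=1 PE[1][1]: acc=0 h=0 v=0
  t=2 PE[1][1]: acc=55 h=5 v=55
OS (2×2 grid), PE[1][1]:
  t=0 PE[1][1]: acc=0 h=0 v=0
  t=1 PE[1][1]: acc=0 h=0 v=0
  t=2 PE[1][1]: acc=30 h=5 v=6
RS (2×2 grid), PE[1][1]:
  t=0 PE[1][1]: acc=0 h=0 v=0
  t=1 PE[1][1]: acc=0 h=0 v=0
  t=2 PE[1][1]: acc=45 h=45 v=3

dataflow = RS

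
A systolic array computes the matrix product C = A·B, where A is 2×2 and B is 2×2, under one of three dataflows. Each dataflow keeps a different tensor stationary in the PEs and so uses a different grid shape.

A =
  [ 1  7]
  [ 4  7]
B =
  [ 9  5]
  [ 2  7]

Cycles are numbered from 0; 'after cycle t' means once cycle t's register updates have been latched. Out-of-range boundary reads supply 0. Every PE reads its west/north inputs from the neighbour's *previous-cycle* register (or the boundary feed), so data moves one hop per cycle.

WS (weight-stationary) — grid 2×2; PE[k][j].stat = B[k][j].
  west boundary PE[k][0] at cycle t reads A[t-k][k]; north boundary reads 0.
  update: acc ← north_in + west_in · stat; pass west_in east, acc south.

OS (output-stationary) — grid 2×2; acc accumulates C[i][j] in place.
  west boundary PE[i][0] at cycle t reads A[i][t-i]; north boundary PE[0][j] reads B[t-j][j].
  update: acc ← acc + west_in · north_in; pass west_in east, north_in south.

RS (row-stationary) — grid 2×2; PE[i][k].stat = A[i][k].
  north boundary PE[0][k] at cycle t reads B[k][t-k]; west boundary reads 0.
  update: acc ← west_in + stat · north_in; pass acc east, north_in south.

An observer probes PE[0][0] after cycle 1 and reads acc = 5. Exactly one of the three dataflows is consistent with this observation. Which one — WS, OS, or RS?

dataflow = RS

Under WS (2×2), PE[0][0]:
  @0  [0,0]  acc 9  |  →1  ↓9
  @1  [0,0]  acc 36  |  →4  ↓36
Under OS (2×2), PE[0][0]:
  @0  [0,0]  acc 9  |  →1  ↓9
  @1  [0,0]  acc 23  |  →7  ↓2
Under RS (2×2), PE[0][0]:
  @0  [0,0]  acc 9  |  →9  ↓9
  @1  [0,0]  acc 5  |  →5  ↓5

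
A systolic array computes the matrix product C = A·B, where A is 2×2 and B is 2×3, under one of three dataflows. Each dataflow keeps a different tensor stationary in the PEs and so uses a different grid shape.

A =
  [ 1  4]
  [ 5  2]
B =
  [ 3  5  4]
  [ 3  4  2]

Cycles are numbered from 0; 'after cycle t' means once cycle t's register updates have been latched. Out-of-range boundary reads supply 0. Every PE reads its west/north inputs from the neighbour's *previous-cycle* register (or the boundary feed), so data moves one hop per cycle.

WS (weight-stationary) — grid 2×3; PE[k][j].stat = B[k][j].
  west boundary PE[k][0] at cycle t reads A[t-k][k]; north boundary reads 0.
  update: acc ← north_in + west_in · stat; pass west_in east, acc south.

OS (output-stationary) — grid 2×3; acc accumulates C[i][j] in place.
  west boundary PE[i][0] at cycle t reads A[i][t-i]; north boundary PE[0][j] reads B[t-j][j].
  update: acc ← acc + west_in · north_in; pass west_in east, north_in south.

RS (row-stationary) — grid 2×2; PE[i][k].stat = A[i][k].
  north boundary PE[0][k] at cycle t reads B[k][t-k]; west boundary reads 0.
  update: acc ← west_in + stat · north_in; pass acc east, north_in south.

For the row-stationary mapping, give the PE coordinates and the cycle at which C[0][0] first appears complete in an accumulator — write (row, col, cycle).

(row, col, cycle) = (0, 1, 1)

RS — PE[0][1] is where C[0][0] collects:
  [0] (0,1) acc=0 (h:0 v:0)
  [1] (0,1) acc=15 (h:15 v:3)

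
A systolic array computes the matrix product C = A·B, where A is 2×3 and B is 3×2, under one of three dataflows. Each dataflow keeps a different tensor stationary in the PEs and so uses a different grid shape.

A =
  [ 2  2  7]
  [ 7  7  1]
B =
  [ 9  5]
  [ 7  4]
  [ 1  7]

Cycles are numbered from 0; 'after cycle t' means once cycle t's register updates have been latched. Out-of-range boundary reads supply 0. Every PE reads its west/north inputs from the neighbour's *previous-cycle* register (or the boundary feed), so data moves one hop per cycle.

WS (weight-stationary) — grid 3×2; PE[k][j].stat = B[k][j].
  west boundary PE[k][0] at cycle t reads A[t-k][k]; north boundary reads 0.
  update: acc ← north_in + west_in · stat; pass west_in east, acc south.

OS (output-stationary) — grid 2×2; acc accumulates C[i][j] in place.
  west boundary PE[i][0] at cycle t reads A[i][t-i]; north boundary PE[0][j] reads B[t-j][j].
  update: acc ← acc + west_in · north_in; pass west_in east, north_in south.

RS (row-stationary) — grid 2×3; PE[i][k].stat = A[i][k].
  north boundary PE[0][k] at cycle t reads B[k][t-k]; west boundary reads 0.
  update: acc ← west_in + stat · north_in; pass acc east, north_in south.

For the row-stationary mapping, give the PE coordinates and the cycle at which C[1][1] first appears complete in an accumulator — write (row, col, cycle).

(row, col, cycle) = (1, 2, 4)

RS: C[1][1] accumulates in PE[1][2]:
  cycle 0: PE[1][2] → acc 0, east 0, south 0
  cycle 1: PE[1][2] → acc 0, east 0, south 0
  cycle 2: PE[1][2] → acc 0, east 0, south 0
  cycle 3: PE[1][2] → acc 113, east 113, south 1
  cycle 4: PE[1][2] → acc 70, east 70, south 7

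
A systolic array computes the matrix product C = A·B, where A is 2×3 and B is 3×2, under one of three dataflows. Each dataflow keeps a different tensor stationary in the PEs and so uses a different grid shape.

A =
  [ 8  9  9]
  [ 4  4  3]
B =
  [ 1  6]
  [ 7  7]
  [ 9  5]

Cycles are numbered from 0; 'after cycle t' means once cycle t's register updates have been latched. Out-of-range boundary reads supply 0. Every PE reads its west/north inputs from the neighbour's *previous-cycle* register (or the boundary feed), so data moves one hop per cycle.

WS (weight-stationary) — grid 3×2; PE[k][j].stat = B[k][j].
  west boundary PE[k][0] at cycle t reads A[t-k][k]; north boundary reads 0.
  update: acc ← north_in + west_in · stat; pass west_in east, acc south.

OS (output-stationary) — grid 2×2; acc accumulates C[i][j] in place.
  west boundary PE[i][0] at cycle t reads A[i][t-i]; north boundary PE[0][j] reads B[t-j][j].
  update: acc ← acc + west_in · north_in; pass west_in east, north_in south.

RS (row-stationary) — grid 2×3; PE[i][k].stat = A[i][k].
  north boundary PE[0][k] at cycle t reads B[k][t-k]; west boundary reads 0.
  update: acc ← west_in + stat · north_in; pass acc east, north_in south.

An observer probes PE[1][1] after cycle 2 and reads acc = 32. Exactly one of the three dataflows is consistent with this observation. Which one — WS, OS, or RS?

dataflow = RS

WS [3×2] PE[1][1] across cycles:
  t=0 PE[1][1]: acc=0 h=0 v=0
  t=1 PE[1][1]: acc=0 h=0 v=0
  t=2 PE[1][1]: acc=111 h=9 v=111
OS [2×2] PE[1][1] across cycles:
  t=0 PE[1][1]: acc=0 h=0 v=0
  t=1 PE[1][1]: acc=0 h=0 v=0
  t=2 PE[1][1]: acc=24 h=4 v=6
RS [2×3] PE[1][1] across cycles:
  t=0 PE[1][1]: acc=0 h=0 v=0
  t=1 PE[1][1]: acc=0 h=0 v=0
  t=2 PE[1][1]: acc=32 h=32 v=7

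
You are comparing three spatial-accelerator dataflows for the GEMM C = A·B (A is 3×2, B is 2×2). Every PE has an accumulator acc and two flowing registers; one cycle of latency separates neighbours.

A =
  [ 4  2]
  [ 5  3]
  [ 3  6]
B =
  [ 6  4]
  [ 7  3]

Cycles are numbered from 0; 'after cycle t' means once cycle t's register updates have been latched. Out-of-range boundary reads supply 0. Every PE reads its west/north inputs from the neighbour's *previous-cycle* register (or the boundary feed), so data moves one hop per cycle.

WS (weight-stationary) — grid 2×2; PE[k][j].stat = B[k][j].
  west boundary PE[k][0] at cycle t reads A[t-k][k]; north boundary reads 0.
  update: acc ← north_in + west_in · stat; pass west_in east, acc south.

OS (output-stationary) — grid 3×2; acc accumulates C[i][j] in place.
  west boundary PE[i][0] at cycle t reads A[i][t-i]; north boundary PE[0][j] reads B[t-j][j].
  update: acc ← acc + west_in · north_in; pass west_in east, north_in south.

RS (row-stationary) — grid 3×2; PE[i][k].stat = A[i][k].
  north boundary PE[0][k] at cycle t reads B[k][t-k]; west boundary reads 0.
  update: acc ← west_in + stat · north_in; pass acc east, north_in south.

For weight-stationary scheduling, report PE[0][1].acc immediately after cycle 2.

WS 2×2: PE[0][1] cycle-by-cycle (with neighbour feeds):
  0: (0,0).acc=24  regs=<4,24>
  0: (0,1).acc=0  regs=<0,0>
  1: (0,0).acc=30  regs=<5,30>
  1: (0,1).acc=16  regs=<4,16>
  2: (0,0).acc=18  regs=<3,18>
  2: (0,1).acc=20  regs=<5,20>

PE[0][1].acc = 20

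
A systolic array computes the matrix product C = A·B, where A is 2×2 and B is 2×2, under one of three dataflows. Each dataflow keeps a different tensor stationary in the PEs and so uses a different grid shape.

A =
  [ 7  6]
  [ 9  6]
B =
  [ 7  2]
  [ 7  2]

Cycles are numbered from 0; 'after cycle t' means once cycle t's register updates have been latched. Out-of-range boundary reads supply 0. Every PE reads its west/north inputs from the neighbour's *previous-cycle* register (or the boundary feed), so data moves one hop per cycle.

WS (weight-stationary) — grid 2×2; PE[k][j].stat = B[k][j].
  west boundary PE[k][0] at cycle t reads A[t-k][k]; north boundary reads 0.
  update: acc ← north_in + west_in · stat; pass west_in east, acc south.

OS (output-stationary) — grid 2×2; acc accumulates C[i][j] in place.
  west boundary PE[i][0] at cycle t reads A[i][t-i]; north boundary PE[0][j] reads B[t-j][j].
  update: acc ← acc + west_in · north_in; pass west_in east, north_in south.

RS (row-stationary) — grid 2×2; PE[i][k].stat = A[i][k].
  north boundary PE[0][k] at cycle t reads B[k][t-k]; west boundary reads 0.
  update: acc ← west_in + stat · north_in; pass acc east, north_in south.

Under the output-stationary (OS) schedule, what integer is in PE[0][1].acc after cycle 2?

OS (2×2). Following PE[0][1] plus its west/north inputs:
  0: (0,0).acc=49  regs=<7,7>
  0: (0,1).acc=0  regs=<0,0>
  1: (0,0).acc=91  regs=<6,7>
  1: (0,1).acc=14  regs=<7,2>
  2: (0,0).acc=91  regs=<0,0>
  2: (0,1).acc=26  regs=<6,2>

PE[0][1].acc = 26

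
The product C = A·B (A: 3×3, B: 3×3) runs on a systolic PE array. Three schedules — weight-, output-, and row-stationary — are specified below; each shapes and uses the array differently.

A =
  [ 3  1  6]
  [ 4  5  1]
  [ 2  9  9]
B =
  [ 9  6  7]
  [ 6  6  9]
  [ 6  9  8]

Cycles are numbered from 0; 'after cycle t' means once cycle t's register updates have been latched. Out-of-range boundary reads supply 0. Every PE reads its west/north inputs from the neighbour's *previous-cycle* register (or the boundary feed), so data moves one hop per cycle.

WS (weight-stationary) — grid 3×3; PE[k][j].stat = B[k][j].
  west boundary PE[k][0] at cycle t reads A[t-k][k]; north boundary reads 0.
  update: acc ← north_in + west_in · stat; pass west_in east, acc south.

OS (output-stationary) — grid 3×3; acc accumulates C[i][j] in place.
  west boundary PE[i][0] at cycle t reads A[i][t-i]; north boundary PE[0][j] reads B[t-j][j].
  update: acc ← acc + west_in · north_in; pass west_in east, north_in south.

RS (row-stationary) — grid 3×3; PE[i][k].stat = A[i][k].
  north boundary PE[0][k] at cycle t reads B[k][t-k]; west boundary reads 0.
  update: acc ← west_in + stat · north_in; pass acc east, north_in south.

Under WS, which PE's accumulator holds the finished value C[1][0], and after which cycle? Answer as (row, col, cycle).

(row, col, cycle) = (2, 0, 3)

WS: C[1][0] accumulates in PE[2][0]:
  t=0 PE[2][0]: acc=0 h=0 v=0
  t=1 PE[2][0]: acc=0 h=0 v=0
  t=2 PE[2][0]: acc=69 h=6 v=69
  t=3 PE[2][0]: acc=72 h=1 v=72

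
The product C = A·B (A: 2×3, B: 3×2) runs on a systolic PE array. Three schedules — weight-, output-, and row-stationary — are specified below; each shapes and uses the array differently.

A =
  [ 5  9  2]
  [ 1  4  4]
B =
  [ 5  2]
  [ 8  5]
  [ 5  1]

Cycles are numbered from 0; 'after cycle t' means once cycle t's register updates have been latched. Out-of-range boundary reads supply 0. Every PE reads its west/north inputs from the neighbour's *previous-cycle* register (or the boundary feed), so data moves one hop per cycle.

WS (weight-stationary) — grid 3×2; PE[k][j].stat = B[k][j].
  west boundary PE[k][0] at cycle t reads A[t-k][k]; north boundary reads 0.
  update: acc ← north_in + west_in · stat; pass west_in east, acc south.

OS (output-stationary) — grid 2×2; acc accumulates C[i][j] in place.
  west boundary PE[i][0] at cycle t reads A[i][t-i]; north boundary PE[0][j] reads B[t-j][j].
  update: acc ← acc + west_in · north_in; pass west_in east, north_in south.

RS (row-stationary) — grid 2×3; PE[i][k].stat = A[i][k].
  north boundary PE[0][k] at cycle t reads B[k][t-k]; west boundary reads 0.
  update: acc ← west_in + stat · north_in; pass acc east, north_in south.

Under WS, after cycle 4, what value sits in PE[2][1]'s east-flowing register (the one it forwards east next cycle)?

register = 4

WS on a 3×2 grid — tracing PE[2][1] and its feeders:
  t=0 PE[1][1]: acc=0 h=0 v=0
  t=0 PE[2][0]: acc=0 h=0 v=0
  t=0 PE[2][1]: acc=0 h=0 v=0
  t=1 PE[1][1]: acc=0 h=0 v=0
  t=1 PE[2][0]: acc=0 h=0 v=0
  t=1 PE[2][1]: acc=0 h=0 v=0
  t=2 PE[1][1]: acc=55 h=9 v=55
  t=2 PE[2][0]: acc=107 h=2 v=107
  t=2 PE[2][1]: acc=0 h=0 v=0
  t=3 PE[1][1]: acc=22 h=4 v=22
  t=3 PE[2][0]: acc=57 h=4 v=57
  t=3 PE[2][1]: acc=57 h=2 v=57
  t=4 PE[1][1]: acc=0 h=0 v=0
  t=4 PE[2][0]: acc=0 h=0 v=0
  t=4 PE[2][1]: acc=26 h=4 v=26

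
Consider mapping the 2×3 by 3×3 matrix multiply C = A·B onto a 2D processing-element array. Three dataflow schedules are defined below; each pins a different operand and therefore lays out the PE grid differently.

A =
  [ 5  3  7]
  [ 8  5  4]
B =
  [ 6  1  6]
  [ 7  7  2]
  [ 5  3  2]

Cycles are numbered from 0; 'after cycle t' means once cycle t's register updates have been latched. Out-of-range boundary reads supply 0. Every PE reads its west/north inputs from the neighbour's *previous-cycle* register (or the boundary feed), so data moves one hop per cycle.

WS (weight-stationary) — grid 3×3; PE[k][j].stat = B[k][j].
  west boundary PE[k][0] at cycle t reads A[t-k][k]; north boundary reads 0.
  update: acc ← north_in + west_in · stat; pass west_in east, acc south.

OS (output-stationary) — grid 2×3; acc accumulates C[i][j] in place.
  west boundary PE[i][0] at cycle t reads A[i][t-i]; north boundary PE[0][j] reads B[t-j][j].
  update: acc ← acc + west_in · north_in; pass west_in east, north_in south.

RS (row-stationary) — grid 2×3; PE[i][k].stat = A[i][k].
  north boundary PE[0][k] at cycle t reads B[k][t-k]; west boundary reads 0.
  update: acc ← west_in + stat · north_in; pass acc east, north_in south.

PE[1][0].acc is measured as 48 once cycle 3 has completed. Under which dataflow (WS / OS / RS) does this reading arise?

dataflow = RS

WS [3×3] PE[1][0] across cycles:
  @0  [1,0]  acc 0  |  →0  ↓0
  @1  [1,0]  acc 51  |  →3  ↓51
  @2  [1,0]  acc 83  |  →5  ↓83
  @3  [1,0]  acc 0  |  →0  ↓0
OS [2×3] PE[1][0] across cycles:
  @0  [1,0]  acc 0  |  →0  ↓0
  @1  [1,0]  acc 48  |  →8  ↓6
  @2  [1,0]  acc 83  |  →5  ↓7
  @3  [1,0]  acc 103  |  →4  ↓5
RS [2×3] PE[1][0] across cycles:
  @0  [1,0]  acc 0  |  →0  ↓0
  @1  [1,0]  acc 48  |  →48  ↓6
  @2  [1,0]  acc 8  |  →8  ↓1
  @3  [1,0]  acc 48  |  →48  ↓6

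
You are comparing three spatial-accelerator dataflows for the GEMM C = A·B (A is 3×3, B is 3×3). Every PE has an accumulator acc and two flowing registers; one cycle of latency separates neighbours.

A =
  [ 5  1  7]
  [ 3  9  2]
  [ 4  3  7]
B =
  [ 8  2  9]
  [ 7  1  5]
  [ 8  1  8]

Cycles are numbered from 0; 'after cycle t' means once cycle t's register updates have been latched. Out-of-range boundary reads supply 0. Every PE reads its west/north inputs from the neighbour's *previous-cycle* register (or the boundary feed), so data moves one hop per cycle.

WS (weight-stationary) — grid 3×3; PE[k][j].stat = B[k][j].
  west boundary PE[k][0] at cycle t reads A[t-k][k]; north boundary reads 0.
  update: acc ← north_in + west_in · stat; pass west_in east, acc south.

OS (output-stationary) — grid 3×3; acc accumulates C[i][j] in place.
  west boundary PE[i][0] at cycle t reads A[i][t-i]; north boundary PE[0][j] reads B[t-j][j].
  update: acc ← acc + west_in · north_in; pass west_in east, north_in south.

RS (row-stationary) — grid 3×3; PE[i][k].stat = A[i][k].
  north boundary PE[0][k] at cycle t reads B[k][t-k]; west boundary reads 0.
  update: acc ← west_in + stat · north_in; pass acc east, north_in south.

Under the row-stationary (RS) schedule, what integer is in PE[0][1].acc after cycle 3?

RS 3×3: PE[0][1] cycle-by-cycle (with neighbour feeds):
  [0] (0,0) acc=40 (h:40 v:8)
  [0] (0,1) acc=0 (h:0 v:0)
  [1] (0,0) acc=10 (h:10 v:2)
  [1] (0,1) acc=47 (h:47 v:7)
  [2] (0,0) acc=45 (h:45 v:9)
  [2] (0,1) acc=11 (h:11 v:1)
  [3] (0,0) acc=0 (h:0 v:0)
  [3] (0,1) acc=50 (h:50 v:5)

PE[0][1].acc = 50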